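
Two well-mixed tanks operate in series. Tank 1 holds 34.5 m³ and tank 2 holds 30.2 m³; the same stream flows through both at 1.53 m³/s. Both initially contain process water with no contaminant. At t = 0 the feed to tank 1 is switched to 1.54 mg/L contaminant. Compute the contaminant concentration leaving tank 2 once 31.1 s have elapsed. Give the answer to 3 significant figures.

Each tank obeys Vᵢ dCᵢ/dt = Q(Cᵢ₋₁ − Cᵢ), so τᵢ = Vᵢ/Q.
τ₁ = 34.5/1.53 = 22.549 s; τ₂ = 30.2/1.53 = 19.739 s.
Solving the cascade with C₁(0)=C₂(0)=0 gives C₂(t) = C_in[1 − (τ₁ e^(−t/τ₁) − τ₂ e^(−t/τ₂))/(τ₁ − τ₂)].
At t = 31.1: e^(−t/τ₁) = 0.25178, e^(−t/τ₂) = 0.20688.
C₂ = 1.54·[1 − (22.549·0.25178 − 19.739·0.20688)/(2.8105)] = 1.54·0.43294 = 0.66673 mg/L.

0.667 mg/L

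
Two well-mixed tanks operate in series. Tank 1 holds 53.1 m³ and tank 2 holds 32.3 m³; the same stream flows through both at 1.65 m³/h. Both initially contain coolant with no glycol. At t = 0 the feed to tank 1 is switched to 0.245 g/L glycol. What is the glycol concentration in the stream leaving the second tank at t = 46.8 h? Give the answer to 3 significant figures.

Time constants: τᵢ = Vᵢ/Q for each well-mixed tank.
τ₁ = 53.1/1.65 = 32.182 h; τ₂ = 32.3/1.65 = 19.576 h.
Tank 1: C₁ = C_in(1 − e^(−t/τ₁)). Tank 2 (τ₁ ≠ τ₂): C₂ = C_in[1 − (τ₁ e^(−t/τ₁) − τ₂ e^(−t/τ₂))/(τ₁ − τ₂)].
At t = 46.8: e^(−t/τ₁) = 0.23358, e^(−t/τ₂) = 0.091564.
C₂ = 0.245·[1 − (32.182·0.23358 − 19.576·0.091564)/(12.606)] = 0.245·0.54589 = 0.13374 g/L.

0.134 g/L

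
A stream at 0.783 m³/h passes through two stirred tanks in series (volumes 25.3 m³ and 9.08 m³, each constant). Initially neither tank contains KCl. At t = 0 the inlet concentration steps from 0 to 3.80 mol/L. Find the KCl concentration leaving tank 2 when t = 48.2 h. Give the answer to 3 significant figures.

Species balance on tank i: dCᵢ/dt = (Cᵢ₋₁ − Cᵢ)/τᵢ with τᵢ = Vᵢ/Q.
τ₁ = 25.3/0.783 = 32.312 h; τ₂ = 9.08/0.783 = 11.596 h.
Tank 1: C₁ = C_in(1 − e^(−t/τ₁)). Tank 2 (τ₁ ≠ τ₂): C₂ = C_in[1 − (τ₁ e^(−t/τ₁) − τ₂ e^(−t/τ₂))/(τ₁ − τ₂)].
At t = 48.2: e^(−t/τ₁) = 0.22498, e^(−t/τ₂) = 0.015663.
C₂ = 3.80·[1 − (32.312·0.22498 − 11.596·0.015663)/(20.715)] = 3.80·0.65784 = 2.4998 mol/L.

2.50 mol/L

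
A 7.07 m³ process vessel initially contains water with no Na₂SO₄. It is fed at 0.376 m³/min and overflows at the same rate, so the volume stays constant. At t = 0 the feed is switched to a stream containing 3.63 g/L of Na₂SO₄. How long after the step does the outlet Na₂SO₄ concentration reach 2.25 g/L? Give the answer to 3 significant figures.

Transient balance on the dissolved component: V dC/dt = Q(C_in − C), so τ = V/Q = 18.803 min.
C(t) = C_in + (C₀ − C_in) e^(−t/τ). Set C = 2.25 and solve for t:
e^(−t/τ) = (C − C_in)/(C₀ − C_in) = (2.25 − 3.63)/(0 − 3.63) = 0.38017
t = −τ ln(…) = 18.803 × 0.96715 = 18.185 min.

18.2 min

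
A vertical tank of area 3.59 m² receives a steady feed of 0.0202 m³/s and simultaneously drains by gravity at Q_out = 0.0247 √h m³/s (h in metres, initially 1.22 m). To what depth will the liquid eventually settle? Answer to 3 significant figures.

0.669 m

A dh/dt = Q_in − 0.0247 √h. Steady state requires inflow = outflow:
Q_in = 0.0247 √h_ss ⇒ √h_ss = 0.0202/0.0247 = 0.81781.
h_ss = 0.81781² = 0.66882 m. (Since h₀ = 1.22 m > h_ss, the level will fall toward this value.)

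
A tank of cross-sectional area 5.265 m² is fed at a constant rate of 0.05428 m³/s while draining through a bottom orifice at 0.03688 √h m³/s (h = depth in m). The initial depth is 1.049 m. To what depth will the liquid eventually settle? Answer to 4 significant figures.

A dh/dt = Q_in − 0.03688 √h. Steady state requires inflow = outflow:
Q_in = 0.03688 √h_ss ⇒ √h_ss = 0.05428/0.03688 = 1.47180.
h_ss = 1.47180² = 2.16620 m. (Since h₀ = 1.049 m < h_ss, the level will rise toward this value.)

2.166 m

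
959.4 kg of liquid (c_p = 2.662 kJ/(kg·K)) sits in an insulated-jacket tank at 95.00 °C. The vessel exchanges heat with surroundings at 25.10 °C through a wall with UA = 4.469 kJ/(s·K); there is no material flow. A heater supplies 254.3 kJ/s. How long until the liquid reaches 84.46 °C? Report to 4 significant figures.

952.0 s

M c_p dT/dt = −UA(T − T_amb) + Q̇.
τ = M c_p/UA = 571.475 s; T_ss = T_amb + Q̇/UA = 25.10 + 254.3/4.469 = 82.0031 °C.
T(t) = T_ss + (T₀ − T_ss)e^(−t/τ); set T = 84.46:
t = −τ ln[(T − T_ss)/(T₀ − T_ss)] = −571.475 · ln(0.189037) = 951.971 s.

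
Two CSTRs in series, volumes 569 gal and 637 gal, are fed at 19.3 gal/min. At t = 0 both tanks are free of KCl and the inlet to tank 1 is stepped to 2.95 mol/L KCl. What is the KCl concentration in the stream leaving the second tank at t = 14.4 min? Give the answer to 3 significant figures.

0.232 mol/L

Time constants: τᵢ = Vᵢ/Q for each well-mixed tank.
τ₁ = 569/19.3 = 29.482 min; τ₂ = 637/19.3 = 33.005 min.
Solving the cascade with C₁(0)=C₂(0)=0 gives C₂(t) = C_in[1 − (τ₁ e^(−t/τ₁) − τ₂ e^(−t/τ₂))/(τ₁ − τ₂)].
At t = 14.4: e^(−t/τ₁) = 0.61359, e^(−t/τ₂) = 0.64643.
C₂ = 2.95·[1 − (29.482·0.61359 − 33.005·0.64643)/(-3.5233)] = 2.95·0.078767 = 0.23236 mol/L.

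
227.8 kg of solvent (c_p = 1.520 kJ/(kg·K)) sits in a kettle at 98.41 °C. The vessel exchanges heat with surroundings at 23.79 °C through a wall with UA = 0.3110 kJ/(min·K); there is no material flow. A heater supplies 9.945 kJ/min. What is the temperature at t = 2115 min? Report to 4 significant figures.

62.15 °C

Lumped-capacitance energy balance: M c_p dT/dt = UA(T_amb − T) + Q̇.
dT/dt = (T_ss − T)/τ with T_ss = T_amb + Q̇/UA = 23.79 + 9.945/0.3110 = 55.7675 °C, τ = M c_p/UA = 227.8·1.520/0.3110 = 1113.36 min.
Solution: T(t) = T_ss + (T₀ − T_ss) e^(−t/τ).
T(2115) = 55.7675 + (42.6425)·0.149621 = 62.1477 °C.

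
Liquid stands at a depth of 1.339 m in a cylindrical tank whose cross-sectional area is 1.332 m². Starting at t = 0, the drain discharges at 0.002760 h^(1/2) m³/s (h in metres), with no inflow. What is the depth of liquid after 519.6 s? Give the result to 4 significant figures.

With no inflow, A dh/dt = −0.002760 √h.
Separate and integrate: 2(√h − √h₀) = −(0.002760/A) t.
√h = √1.339 − 0.002760·519.6/(2·1.332) = 1.15715 − 0.538324 = 0.618827.
h = 0.618827² = 0.382947 m.

0.3829 m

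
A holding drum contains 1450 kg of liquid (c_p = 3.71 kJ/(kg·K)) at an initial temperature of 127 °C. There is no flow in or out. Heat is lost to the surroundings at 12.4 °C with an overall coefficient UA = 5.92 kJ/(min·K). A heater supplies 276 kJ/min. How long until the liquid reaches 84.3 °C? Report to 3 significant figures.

M c_p dT/dt = −UA(T − T_amb) + Q̇.
τ = M c_p/UA = 908.70 min; T_ss = T_amb + Q̇/UA = 12.4 + 276/5.92 = 59.022 °C.
T(t) = T_ss + (T₀ − T_ss)e^(−t/τ); set T = 84.3:
t = −τ ln[(T − T_ss)/(T₀ − T_ss)] = −908.70 · ln(0.37186) = 898.92 min.

899 min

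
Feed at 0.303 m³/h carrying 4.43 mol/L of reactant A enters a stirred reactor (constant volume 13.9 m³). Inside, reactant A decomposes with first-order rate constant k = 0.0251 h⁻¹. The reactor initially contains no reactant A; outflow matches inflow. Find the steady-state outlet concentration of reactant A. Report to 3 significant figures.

2.06 mol/L

V dC/dt = Q(C_in − C) − k V C.
Steady state (dC/dt = 0): C_ss = Q C_in/(Q + kV) = C_in/(1 + kV/Q).
C_ss = 0.303·4.43/(0.303 + 0.0251·13.9) = 1.3423/0.65189 = 2.0591 mol/L.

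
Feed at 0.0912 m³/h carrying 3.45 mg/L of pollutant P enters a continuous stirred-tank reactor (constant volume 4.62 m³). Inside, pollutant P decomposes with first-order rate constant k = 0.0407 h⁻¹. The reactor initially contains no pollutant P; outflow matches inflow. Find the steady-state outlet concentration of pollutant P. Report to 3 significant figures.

1.13 mg/L

Accumulation = in − out − consumed: V dC/dt = Q C_in − Q C − k V C.
Steady state (dC/dt = 0): C_ss = Q C_in/(Q + kV) = C_in/(1 + kV/Q).
C_ss = 0.0912·3.45/(0.0912 + 0.0407·4.62) = 0.31464/0.27923 = 1.1268 mg/L.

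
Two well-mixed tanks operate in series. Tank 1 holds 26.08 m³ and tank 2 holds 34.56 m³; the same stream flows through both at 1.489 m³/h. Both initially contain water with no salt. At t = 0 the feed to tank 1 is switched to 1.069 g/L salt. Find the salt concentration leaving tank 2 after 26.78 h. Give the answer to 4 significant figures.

Species balance on tank i: dCᵢ/dt = (Cᵢ₋₁ − Cᵢ)/τᵢ with τᵢ = Vᵢ/Q.
τ₁ = 26.08/1.489 = 17.5151 h; τ₂ = 34.56/1.489 = 23.2102 h.
Solving the cascade with C₁(0)=C₂(0)=0 gives C₂(t) = C_in[1 − (τ₁ e^(−t/τ₁) − τ₂ e^(−t/τ₂))/(τ₁ − τ₂)].
At t = 26.78: e^(−t/τ₁) = 0.216760, e^(−t/τ₂) = 0.315435.
C₂ = 1.069·[1 − (17.5151·0.216760 − 23.2102·0.315435)/(-5.69510)] = 1.069·0.381092 = 0.407388 g/L.

0.4074 g/L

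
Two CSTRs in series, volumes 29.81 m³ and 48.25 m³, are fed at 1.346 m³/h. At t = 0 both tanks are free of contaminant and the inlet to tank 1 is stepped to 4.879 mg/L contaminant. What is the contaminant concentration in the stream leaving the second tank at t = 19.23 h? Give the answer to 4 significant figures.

Time constants: τᵢ = Vᵢ/Q for each well-mixed tank.
τ₁ = 29.81/1.346 = 22.1471 h; τ₂ = 48.25/1.346 = 35.8470 h.
Tank 1: C₁ = C_in(1 − e^(−t/τ₁)). Tank 2 (τ₁ ≠ τ₂): C₂ = C_in[1 − (τ₁ e^(−t/τ₁) − τ₂ e^(−t/τ₂))/(τ₁ − τ₂)].
At t = 19.23: e^(−t/τ₁) = 0.419671, e^(−t/τ₂) = 0.584822.
C₂ = 4.879·[1 − (22.1471·0.419671 − 35.8470·0.584822)/(-13.6999)] = 4.879·0.148194 = 0.723041 mg/L.

0.7230 mg/L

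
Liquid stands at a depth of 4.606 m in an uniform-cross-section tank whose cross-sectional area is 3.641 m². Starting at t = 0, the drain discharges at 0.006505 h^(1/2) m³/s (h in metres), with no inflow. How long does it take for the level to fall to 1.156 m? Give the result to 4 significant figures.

1199 s

Unsteady balance on liquid volume: A dh/dt = −0.006505 √h.
∫ h^(−1/2) dh = −(0.006505/A) ∫ dt, giving 2√h = 2√h₀ − (0.006505/A) t.
t = 2A(√h₀ − √h)/0.006505 = 2·3.641·(√4.606 − √1.156)/0.006505
  = 7.28200 × (2.14616 − 1.07517) / 0.006505 = 1198.91 s.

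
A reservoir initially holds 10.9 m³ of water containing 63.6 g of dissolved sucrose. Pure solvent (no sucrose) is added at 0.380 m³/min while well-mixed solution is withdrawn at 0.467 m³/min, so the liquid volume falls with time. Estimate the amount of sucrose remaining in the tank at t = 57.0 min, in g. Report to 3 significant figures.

Let m(t) be the amount of sucrose. Volume: V(t) = V₀ + (Q_in − Q_out) t = 10.9 − 0.087000 t; V(57.0) = 5.9410 m³.
Solute balance: dm/dt = 0 − Q_out C = −Q_out m/V(t).
dm/m = −Q_out dt/(V₀ − 0.087000 t); integrating gives ln(m/m₀) = −(Q_out/(Q_in−Q_out)) ln(V/V₀).
m = m₀ (V₀/V)^(Q_out/(Q_in−Q_out)) = 63.6 × (10.9/5.9410)^(-5.3678) = 2.4472 g.

2.45 g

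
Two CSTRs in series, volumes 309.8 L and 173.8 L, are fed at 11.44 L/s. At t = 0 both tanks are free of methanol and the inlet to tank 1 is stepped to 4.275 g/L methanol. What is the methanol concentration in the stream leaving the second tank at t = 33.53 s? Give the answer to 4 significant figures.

Each tank obeys Vᵢ dCᵢ/dt = Q(Cᵢ₋₁ − Cᵢ), so τᵢ = Vᵢ/Q.
τ₁ = 309.8/11.44 = 27.0804 s; τ₂ = 173.8/11.44 = 15.1923 s.
Tank 1: C₁ = C_in(1 − e^(−t/τ₁)). Tank 2 (τ₁ ≠ τ₂): C₂ = C_in[1 − (τ₁ e^(−t/τ₁) − τ₂ e^(−t/τ₂))/(τ₁ − τ₂)].
At t = 33.53: e^(−t/τ₁) = 0.289916, e^(−t/τ₂) = 0.110026.
C₂ = 4.275·[1 − (27.0804·0.289916 − 15.1923·0.110026)/(11.8881)] = 4.275·0.480195 = 2.05283 g/L.

2.053 g/L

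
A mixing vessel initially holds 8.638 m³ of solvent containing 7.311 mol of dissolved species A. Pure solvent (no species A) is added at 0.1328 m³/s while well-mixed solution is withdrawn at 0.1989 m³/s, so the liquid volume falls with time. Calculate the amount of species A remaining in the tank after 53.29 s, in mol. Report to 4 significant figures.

Total volume: dV/dt = Q_in − Q_out = -0.0661000 m³/s, so V(t) = 8.638 − 0.0661000 t and V(53.29) = 5.11553 m³.
Species balance (pure solvent in): dm/dt = −Q_out · m/V(t).
dm/m = −Q_out dt/(V₀ − 0.0661000 t); integrating gives ln(m/m₀) = −(Q_out/(Q_in−Q_out)) ln(V/V₀).
m = m₀ (V₀/V)^(Q_out/(Q_in−Q_out)) = 7.311 × (8.638/5.11553)^(-3.00908) = 1.51128 mol.

1.511 mol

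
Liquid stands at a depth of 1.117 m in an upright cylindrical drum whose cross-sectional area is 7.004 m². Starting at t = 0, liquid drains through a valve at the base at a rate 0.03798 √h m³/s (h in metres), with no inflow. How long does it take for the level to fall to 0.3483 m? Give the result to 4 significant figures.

172.1 s

With no inflow, A dh/dt = −0.03798 √h.
∫ h^(−1/2) dh = −(0.03798/A) ∫ dt, giving 2√h = 2√h₀ − (0.03798/A) t.
t = 2A(√h₀ − √h)/0.03798 = 2·7.004·(√1.117 − √0.3483)/0.03798
  = 14.0080 × (1.05688 − 0.590169) / 0.03798 = 172.136 s.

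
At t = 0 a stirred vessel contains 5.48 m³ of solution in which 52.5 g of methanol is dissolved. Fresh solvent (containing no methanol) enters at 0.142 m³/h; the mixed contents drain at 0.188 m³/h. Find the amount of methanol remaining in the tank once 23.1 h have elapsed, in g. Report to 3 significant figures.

21.8 g

Total volume: dV/dt = Q_in − Q_out = -0.046000 m³/h, so V(t) = 5.48 − 0.046000 t and V(23.1) = 4.4174 m³.
No methanol enters, so dm/dt = −Q_out · (m/V).
Separate: dm/m = −Q_out dt/V(t) ⇒ ln(m/m₀) = −(Q_out/(Q_in−Q_out)) ln(V/V₀).
m = m₀ (V₀/V)^(Q_out/(Q_in−Q_out)) = 52.5 × (5.48/4.4174)^(-4.0870) = 21.755 g.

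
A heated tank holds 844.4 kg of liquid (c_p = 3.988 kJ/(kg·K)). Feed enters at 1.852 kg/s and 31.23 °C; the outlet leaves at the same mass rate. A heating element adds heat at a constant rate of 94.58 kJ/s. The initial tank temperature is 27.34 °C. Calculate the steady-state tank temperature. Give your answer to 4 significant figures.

44.04 °C

Energy balance: M c_p dT/dt = ṁ c_p (T_in − T) + 94.58.
At steady state dT/dt = 0 ⇒ T_ss = T_in + Q̇/(ṁ c_p) = 31.23 + 94.58/(1.852·3.988) = 44.0357 °C.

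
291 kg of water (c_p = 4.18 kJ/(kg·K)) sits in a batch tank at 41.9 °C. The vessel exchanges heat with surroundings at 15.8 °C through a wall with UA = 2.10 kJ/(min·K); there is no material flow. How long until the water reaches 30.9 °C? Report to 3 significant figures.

317 min

M c_p dT/dt = −UA(T − T_amb).
τ = M c_p/UA = 579.23 min; T_ss = T_amb = 15.800 °C.
T(t) = T_ss + (T₀ − T_ss)e^(−t/τ); set T = 30.9:
t = −τ ln[(T − T_ss)/(T₀ − T_ss)] = −579.23 · ln(0.57854) = 316.98 min.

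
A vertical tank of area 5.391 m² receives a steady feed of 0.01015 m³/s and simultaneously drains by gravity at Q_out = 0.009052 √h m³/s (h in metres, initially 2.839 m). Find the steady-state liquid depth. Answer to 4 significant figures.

1.257 m

Accumulation of liquid (constant cross-section A): A dh/dt = Q_in − 0.009052 √h. At steady state dh/dt = 0:
Q_in = 0.009052 √h_ss ⇒ √h_ss = 0.01015/0.009052 = 1.12130.
h_ss = 1.12130² = 1.25731 m. (Since h₀ = 2.839 m > h_ss, the level will fall toward this value.)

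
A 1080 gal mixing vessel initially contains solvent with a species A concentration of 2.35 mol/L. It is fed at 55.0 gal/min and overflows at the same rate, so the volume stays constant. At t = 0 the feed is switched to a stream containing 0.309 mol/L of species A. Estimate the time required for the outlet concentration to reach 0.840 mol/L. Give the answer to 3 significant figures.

26.4 min

Species balance: V dC/dt = Q(C_in − C) ⇒ τ = V/Q = 19.636 min.
C(t) = C_in + (C₀ − C_in) e^(−t/τ). Set C = 0.840 and solve for t:
e^(−t/τ) = (C − C_in)/(C₀ − C_in) = (0.840 − 0.309)/(2.35 − 0.309) = 0.26017
t = −τ ln(…) = 19.636 × 1.3464 = 26.439 min.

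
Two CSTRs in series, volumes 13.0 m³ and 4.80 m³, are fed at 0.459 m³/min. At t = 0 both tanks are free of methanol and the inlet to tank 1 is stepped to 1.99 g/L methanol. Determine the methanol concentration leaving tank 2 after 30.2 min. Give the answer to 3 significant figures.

0.969 g/L

Species balance on tank i: dCᵢ/dt = (Cᵢ₋₁ − Cᵢ)/τᵢ with τᵢ = Vᵢ/Q.
τ₁ = 13.0/0.459 = 28.322 min; τ₂ = 4.80/0.459 = 10.458 min.
Solving the cascade with C₁(0)=C₂(0)=0 gives C₂(t) = C_in[1 − (τ₁ e^(−t/τ₁) − τ₂ e^(−t/τ₂))/(τ₁ − τ₂)].
At t = 30.2: e^(−t/τ₁) = 0.34428, e^(−t/τ₂) = 0.055694.
C₂ = 1.99·[1 − (28.322·0.34428 − 10.458·0.055694)/(17.865)] = 1.99·0.48679 = 0.96871 g/L.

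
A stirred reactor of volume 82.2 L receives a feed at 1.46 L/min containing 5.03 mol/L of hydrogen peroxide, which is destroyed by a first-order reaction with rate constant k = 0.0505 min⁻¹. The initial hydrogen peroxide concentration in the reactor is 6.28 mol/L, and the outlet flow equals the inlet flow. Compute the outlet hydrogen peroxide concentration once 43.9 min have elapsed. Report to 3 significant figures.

V dC/dt = Q(C_in − C) − k V C.
dC/dt = (Q/V) C_in − (Q/V + k) C; effective rate a = Q/V + k = 0.017762 + 0.0505 = 0.068262 min⁻¹.
C_ss = Q C_in/(Q + kV) = 1.3088 mol/L; C(t) = C_ss + (C₀ − C_ss) e^(−a t).
C(43.9) = 1.3088 + (4.9712)·e^(−0.068262·43.9) = 1.3088 + (4.9712)·0.049953 = 1.5571 mol/L.

1.56 mol/L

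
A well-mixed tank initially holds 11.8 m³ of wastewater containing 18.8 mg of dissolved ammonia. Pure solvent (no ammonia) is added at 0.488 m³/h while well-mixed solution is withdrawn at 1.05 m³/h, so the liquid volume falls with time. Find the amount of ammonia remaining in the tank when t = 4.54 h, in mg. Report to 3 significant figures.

Total volume: dV/dt = Q_in − Q_out = -0.56200 m³/h, so V(t) = 11.8 − 0.56200 t and V(4.54) = 9.2485 m³.
Solute balance: dm/dt = 0 − Q_out C = −Q_out m/V(t).
dm/m = −Q_out dt/(V₀ − 0.56200 t); integrating gives ln(m/m₀) = −(Q_out/(Q_in−Q_out)) ln(V/V₀).
m = m₀ (V₀/V)^(Q_out/(Q_in−Q_out)) = 18.8 × (11.8/9.2485)^(-1.8683) = 11.925 mg.

11.9 mg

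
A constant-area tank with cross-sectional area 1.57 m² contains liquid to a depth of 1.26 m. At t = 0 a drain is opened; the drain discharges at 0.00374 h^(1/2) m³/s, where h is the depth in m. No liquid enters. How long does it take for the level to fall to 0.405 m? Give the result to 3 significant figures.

408 s

A dh/dt = −Q_out = −0.00374 √h.
Separate and integrate: 2(√h − √h₀) = −(0.00374/A) t.
t = 2A(√h₀ − √h)/0.00374 = 2·1.57·(√1.26 − √0.405)/0.00374
  = 3.1400 × (1.1225 − 0.63640) / 0.00374 = 408.12 s.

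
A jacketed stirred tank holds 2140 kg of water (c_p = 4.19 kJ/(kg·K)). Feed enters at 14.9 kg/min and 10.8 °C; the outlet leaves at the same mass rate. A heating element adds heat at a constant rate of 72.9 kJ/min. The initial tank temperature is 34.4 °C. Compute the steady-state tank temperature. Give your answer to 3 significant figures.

12.0 °C

Unsteady energy balance on the tank contents: M c_p dT/dt = ṁ c_p (T_in − T) + 72.9.
At steady state dT/dt = 0 ⇒ T_ss = T_in + Q̇/(ṁ c_p) = 10.8 + 72.9/(14.9·4.19) = 11.968 °C.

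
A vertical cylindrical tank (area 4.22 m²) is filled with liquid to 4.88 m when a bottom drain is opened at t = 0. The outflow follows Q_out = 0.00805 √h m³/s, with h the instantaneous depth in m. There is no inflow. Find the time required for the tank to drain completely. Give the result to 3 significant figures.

A dh/dt = −Q_out = −0.00805 √h.
∫ h^(−1/2) dh = −(0.00805/A) ∫ dt, giving 2√h = 2√h₀ − (0.00805/A) t.
Set h = 0: 2√h₀ = (0.00805/A) t_empty ⇒ t_empty = 2A√h₀/0.00805.
t_empty = 2·4.22·√4.88/0.00805 = 8.4400·2.2091/0.00805 = 2316.1 s.

2320 s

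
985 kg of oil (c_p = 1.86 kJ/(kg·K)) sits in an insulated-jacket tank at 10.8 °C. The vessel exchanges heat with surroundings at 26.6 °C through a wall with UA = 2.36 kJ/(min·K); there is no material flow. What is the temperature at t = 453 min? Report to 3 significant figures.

17.8 °C

Energy balance: M c_p dT/dt = −UA(T − T_amb).
dT/dt = (T_ss − T)/τ with T_ss = T_amb = 26.600 °C, τ = M c_p/UA = 985·1.86/2.36 = 776.31 min.
T approaches T_ss exponentially: T(t) = T_ss + (T₀ − T_ss) e^(−t/τ).
T(453) = 26.600 + (-15.800)·0.55793 = 17.785 °C.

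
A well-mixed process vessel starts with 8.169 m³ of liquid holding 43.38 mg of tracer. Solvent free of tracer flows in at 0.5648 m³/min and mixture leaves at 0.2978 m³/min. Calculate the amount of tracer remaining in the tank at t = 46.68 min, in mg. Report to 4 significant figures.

15.43 mg

Let m(t) be the amount of tracer. Volume: V(t) = V₀ + (Q_in − Q_out) t = 8.169 + 0.267000 t; V(46.68) = 20.6326 m³.
No tracer enters, so dm/dt = −Q_out · (m/V).
dm/m = −Q_out dt/(V₀ + 0.267000 t); integrating gives ln(m/m₀) = −(Q_out/(Q_in−Q_out)) ln(V/V₀).
m = m₀ (V₀/V)^(Q_out/(Q_in−Q_out)) = 43.38 × (8.169/20.6326)^(1.11536) = 15.4343 mg.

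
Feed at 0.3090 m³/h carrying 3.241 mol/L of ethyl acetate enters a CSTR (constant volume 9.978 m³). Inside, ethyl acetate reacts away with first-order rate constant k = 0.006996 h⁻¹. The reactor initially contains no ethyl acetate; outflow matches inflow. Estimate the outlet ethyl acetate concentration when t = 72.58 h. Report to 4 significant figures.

2.476 mol/L

Accumulation = in − out − consumed: V dC/dt = Q C_in − Q C − k V C.
This is linear with rate a = Q/V + k = 0.0379641 h⁻¹.
C_ss = Q C_in/(Q + kV) = 2.64375 mol/L; C(t) = C_ss + (C₀ − C_ss) e^(−a t).
C(72.58) = 2.64375 + (-2.64375)·e^(−0.0379641·72.58) = 2.64375 + (-2.64375)·0.0635813 = 2.47566 mol/L.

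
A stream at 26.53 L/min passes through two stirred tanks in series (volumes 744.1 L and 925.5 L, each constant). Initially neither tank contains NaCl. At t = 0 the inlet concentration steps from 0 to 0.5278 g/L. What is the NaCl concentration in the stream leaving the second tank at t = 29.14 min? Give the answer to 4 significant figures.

Each tank obeys Vᵢ dCᵢ/dt = Q(Cᵢ₋₁ − Cᵢ), so τᵢ = Vᵢ/Q.
τ₁ = 744.1/26.53 = 28.0475 min; τ₂ = 925.5/26.53 = 34.8850 min.
Solving the cascade with C₁(0)=C₂(0)=0 gives C₂(t) = C_in[1 − (τ₁ e^(−t/τ₁) − τ₂ e^(−t/τ₂))/(τ₁ − τ₂)].
At t = 29.14: e^(−t/τ₁) = 0.353825, e^(−t/τ₂) = 0.433738.
C₂ = 0.5278·[1 − (28.0475·0.353825 − 34.8850·0.433738)/(-6.83754)] = 0.5278·0.238463 = 0.125861 g/L.

0.1259 g/L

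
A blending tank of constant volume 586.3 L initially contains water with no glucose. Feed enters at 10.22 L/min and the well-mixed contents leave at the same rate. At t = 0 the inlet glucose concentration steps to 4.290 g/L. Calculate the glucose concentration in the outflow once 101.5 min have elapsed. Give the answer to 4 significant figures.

3.559 g/L

Accumulation = in − out for the solute gives V dC/dt = Q(C_in − C).
Time constant τ = V/Q = 586.3/10.22 = 57.3679 min.
This is linear first-order; C(t) = C_in + (C₀ − C_in) e^(−t/τ).
C(101.5) = 4.290 + (0 − 4.290)·e^(−101.5/57.3679) = 4.290 + (-4.29000)·0.170455 = 3.55875 g/L.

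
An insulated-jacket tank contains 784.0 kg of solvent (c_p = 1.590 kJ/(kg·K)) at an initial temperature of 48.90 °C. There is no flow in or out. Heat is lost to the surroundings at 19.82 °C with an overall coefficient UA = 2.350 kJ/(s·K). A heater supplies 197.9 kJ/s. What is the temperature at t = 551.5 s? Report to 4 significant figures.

84.54 °C

M c_p dT/dt = −UA(T − T_amb) + Q̇.
dT/dt = (T_ss − T)/τ with T_ss = T_amb + Q̇/UA = 19.82 + 197.9/2.350 = 104.033 °C, τ = M c_p/UA = 784.0·1.590/2.350 = 530.451 s.
Solution: T(t) = T_ss + (T₀ − T_ss) e^(−t/τ).
T(551.5) = 104.033 + (-55.1328)·0.353567 = 84.5396 °C.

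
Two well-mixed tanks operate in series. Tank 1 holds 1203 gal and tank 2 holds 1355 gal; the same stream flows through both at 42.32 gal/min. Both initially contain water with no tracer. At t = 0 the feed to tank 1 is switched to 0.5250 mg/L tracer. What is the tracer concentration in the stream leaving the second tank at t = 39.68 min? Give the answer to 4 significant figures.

0.1986 mg/L

Each tank obeys Vᵢ dCᵢ/dt = Q(Cᵢ₋₁ − Cᵢ), so τᵢ = Vᵢ/Q.
τ₁ = 1203/42.32 = 28.4263 min; τ₂ = 1355/42.32 = 32.0180 min.
Solving the cascade with C₁(0)=C₂(0)=0 gives C₂(t) = C_in[1 − (τ₁ e^(−t/τ₁) − τ₂ e^(−t/τ₂))/(τ₁ − τ₂)].
At t = 39.68: e^(−t/τ₁) = 0.247612, e^(−t/τ₂) = 0.289586.
C₂ = 0.5250·[1 − (28.4263·0.247612 − 32.0180·0.289586)/(-3.59168)] = 0.5250·0.378217 = 0.198564 mg/L.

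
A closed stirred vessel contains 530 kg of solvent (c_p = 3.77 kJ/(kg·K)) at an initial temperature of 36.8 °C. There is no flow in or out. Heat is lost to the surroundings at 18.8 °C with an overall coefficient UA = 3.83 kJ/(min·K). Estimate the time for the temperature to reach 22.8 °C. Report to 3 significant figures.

785 min

First-law balance (no shaft work): M c_p dT/dt = −UA(T − T_amb).
τ = M c_p/UA = 521.70 min; T_ss = T_amb = 18.800 °C.
T(t) = T_ss + (T₀ − T_ss)e^(−t/τ); set T = 22.8:
t = −τ ln[(T − T_ss)/(T₀ − T_ss)] = −521.70 · ln(0.22222) = 784.67 min.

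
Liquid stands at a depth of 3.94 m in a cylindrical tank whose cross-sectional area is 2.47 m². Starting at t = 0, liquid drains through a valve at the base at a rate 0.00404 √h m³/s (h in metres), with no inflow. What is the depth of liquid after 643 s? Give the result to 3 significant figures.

2.13 m

A dh/dt = −Q_out = −0.00404 √h.
This is separable: 2 d(√h)/dt = −0.00404/A, so √h = √h₀ − (0.00404/(2A)) t.
√h = √3.94 − 0.00404·643/(2·2.47) = 1.9849 − 0.52585 = 1.4591.
h = 1.4591² = 2.1289 m.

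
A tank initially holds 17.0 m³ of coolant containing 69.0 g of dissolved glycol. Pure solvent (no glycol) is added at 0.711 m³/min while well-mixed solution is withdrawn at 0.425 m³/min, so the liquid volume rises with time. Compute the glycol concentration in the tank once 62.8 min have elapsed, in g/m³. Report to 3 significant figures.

Let m(t) be the amount of glycol. Volume: V(t) = V₀ + (Q_in − Q_out) t = 17.0 + 0.28600 t; V(62.8) = 34.961 m³.
Solute balance: dm/dt = 0 − Q_out C = −Q_out m/V(t).
Separate: dm/m = −Q_out dt/V(t) ⇒ ln(m/m₀) = −(Q_out/(Q_in−Q_out)) ln(V/V₀).
m = m₀ (V₀/V)^(Q_out/(Q_in−Q_out)) = 69.0 × (17.0/34.961)^(1.4860) = 23.634 g.
C = m/V = 23.634/34.961 = 0.67600 g/m³.

0.676 g/m³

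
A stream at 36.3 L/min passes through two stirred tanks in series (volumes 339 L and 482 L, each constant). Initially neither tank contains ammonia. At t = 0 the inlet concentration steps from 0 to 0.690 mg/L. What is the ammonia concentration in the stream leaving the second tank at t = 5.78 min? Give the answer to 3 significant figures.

Species balance on tank i: dCᵢ/dt = (Cᵢ₋₁ − Cᵢ)/τᵢ with τᵢ = Vᵢ/Q.
τ₁ = 339/36.3 = 9.3388 min; τ₂ = 482/36.3 = 13.278 min.
Tank 1: C₁ = C_in(1 − e^(−t/τ₁)). Tank 2 (τ₁ ≠ τ₂): C₂ = C_in[1 − (τ₁ e^(−t/τ₁) − τ₂ e^(−t/τ₂))/(τ₁ − τ₂)].
At t = 5.78: e^(−t/τ₁) = 0.53853, e^(−t/τ₂) = 0.64707.
C₂ = 0.690·[1 − (9.3388·0.53853 − 13.278·0.64707)/(-3.9394)] = 0.690·0.095607 = 0.065969 mg/L.

0.0660 mg/L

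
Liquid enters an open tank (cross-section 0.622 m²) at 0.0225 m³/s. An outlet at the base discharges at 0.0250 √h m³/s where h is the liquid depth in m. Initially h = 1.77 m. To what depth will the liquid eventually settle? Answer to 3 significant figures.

A dh/dt = Q_in − 0.0250 √h. Steady state requires inflow = outflow:
Q_in = 0.0250 √h_ss ⇒ √h_ss = 0.0225/0.0250 = 0.90000.
h_ss = 0.90000² = 0.81000 m. (Since h₀ = 1.77 m > h_ss, the level will fall toward this value.)

0.810 m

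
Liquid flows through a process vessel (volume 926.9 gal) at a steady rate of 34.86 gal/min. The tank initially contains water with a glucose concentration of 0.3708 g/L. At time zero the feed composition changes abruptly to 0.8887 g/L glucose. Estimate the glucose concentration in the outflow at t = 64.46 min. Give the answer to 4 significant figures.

0.8428 g/L

Transient balance on the dissolved component: V dC/dt = Q(C_in − C).
Rewrite as dC/dt + C/τ = C_in/τ, τ = V/Q = 26.5892 min.
C approaches C_in exponentially: C(t) = C_in + (C₀ − C_in) e^(−t/τ).
C(64.46) = 0.8887 + (0.3708 − 0.8887)·e^(−64.46/26.5892) = 0.8887 + (-0.517900)·0.0885408 = 0.842845 g/L.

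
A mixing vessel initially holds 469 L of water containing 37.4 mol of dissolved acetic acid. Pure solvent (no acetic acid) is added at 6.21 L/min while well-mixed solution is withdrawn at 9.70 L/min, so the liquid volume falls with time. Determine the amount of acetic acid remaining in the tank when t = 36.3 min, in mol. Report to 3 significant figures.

Let m(t) be the amount of acetic acid. Volume: V(t) = V₀ + (Q_in − Q_out) t = 469 − 3.4900 t; V(36.3) = 342.31 L.
No acetic acid enters, so dm/dt = −Q_out · (m/V).
Separate: dm/m = −Q_out dt/V(t) ⇒ ln(m/m₀) = −(Q_out/(Q_in−Q_out)) ln(V/V₀).
m = m₀ (V₀/V)^(Q_out/(Q_in−Q_out)) = 37.4 × (469/342.31)^(-2.7794) = 15.588 mol.

15.6 mol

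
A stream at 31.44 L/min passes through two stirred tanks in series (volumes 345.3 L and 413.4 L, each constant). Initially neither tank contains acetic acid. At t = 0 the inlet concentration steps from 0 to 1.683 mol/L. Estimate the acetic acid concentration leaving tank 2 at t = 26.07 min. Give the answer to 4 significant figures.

1.071 mol/L

Species balance on tank i: dCᵢ/dt = (Cᵢ₋₁ − Cᵢ)/τᵢ with τᵢ = Vᵢ/Q.
τ₁ = 345.3/31.44 = 10.9828 min; τ₂ = 413.4/31.44 = 13.1489 min.
Solving the cascade with C₁(0)=C₂(0)=0 gives C₂(t) = C_in[1 − (τ₁ e^(−t/τ₁) − τ₂ e^(−t/τ₂))/(τ₁ − τ₂)].
At t = 26.07: e^(−t/τ₁) = 0.0931349, e^(−t/τ₂) = 0.137699.
C₂ = 1.683·[1 − (10.9828·0.0931349 − 13.1489·0.137699)/(-2.16603)] = 1.683·0.636337 = 1.07096 mol/L.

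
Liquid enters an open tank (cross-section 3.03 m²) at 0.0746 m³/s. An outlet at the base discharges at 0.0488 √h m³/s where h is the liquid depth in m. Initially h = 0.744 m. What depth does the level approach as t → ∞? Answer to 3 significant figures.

Accumulation of liquid (constant cross-section A): A dh/dt = Q_in − 0.0488 √h. At steady state dh/dt = 0:
Q_in = 0.0488 √h_ss ⇒ √h_ss = 0.0746/0.0488 = 1.5287.
h_ss = 1.5287² = 2.3369 m. (Since h₀ = 0.744 m < h_ss, the level will rise toward this value.)

2.34 m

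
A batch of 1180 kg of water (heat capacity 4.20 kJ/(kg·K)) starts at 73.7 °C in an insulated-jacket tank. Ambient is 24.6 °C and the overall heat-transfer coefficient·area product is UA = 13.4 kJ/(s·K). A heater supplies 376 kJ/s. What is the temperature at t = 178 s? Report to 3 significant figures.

Unsteady energy balance on the tank contents: M c_p dT/dt = −UA(T − T_amb) + Q̇.
dT/dt = (T_ss − T)/τ with T_ss = T_amb + Q̇/UA = 24.6 + 376/13.4 = 52.660 °C, τ = M c_p/UA = 1180·4.20/13.4 = 369.85 s.
Solution: T(t) = T_ss + (T₀ − T_ss) e^(−t/τ).
T(178) = 52.660 + (21.040)·0.61799 = 65.662 °C.

65.7 °C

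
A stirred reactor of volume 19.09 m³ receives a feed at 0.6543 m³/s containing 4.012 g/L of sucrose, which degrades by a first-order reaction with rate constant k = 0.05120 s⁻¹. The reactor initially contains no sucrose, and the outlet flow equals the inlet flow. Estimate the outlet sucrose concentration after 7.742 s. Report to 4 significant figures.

V dC/dt = Q(C_in − C) − k V C.
dC/dt = (Q/V) C_in − (Q/V + k) C; effective rate a = Q/V + k = 0.0342745 + 0.05120 = 0.0854745 s⁻¹.
C_ss = Q C_in/(Q + kV) = 1.60878 g/L; C(t) = C_ss + (C₀ − C_ss) e^(−a t).
C(7.742) = 1.60878 + (-1.60878)·e^(−0.0854745·7.742) = 1.60878 + (-1.60878)·0.515951 = 0.778726 g/L.

0.7787 g/L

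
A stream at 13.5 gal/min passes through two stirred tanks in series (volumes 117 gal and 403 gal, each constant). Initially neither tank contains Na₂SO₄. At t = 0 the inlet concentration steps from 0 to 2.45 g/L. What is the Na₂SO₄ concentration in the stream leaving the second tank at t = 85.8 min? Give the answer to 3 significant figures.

2.26 g/L

Species balance on tank i: dCᵢ/dt = (Cᵢ₋₁ − Cᵢ)/τᵢ with τᵢ = Vᵢ/Q.
τ₁ = 117/13.5 = 8.6667 min; τ₂ = 403/13.5 = 29.852 min.
Solving the cascade with C₁(0)=C₂(0)=0 gives C₂(t) = C_in[1 − (τ₁ e^(−t/τ₁) − τ₂ e^(−t/τ₂))/(τ₁ − τ₂)].
At t = 85.8: e^(−t/τ₁) = 5.0175e-05, e^(−t/τ₂) = 0.056462.
C₂ = 2.45·[1 − (8.6667·5.0175e-05 − 29.852·0.056462)/(-21.185)] = 2.45·0.92046 = 2.2551 g/L.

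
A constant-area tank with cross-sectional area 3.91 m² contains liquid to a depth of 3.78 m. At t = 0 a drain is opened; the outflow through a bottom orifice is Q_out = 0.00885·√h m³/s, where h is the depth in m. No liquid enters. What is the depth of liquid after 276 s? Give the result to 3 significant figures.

A dh/dt = −Q_out = −0.00885 √h.
∫ h^(−1/2) dh = −(0.00885/A) ∫ dt, giving 2√h = 2√h₀ − (0.00885/A) t.
√h = √3.78 − 0.00885·276/(2·3.91) = 1.9442 − 0.31235 = 1.6319.
h = 1.6319² = 2.6630 m.

2.66 m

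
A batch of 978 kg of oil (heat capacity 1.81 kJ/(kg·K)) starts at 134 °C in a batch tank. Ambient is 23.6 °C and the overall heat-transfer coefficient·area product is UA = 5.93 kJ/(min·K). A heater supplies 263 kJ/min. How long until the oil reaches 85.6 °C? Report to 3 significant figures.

394 min

Heat balance on the well-mixed liquid: M c_p dT/dt = −UA(T − T_amb) + Q̇.
τ = M c_p/UA = 298.51 min; T_ss = T_amb + Q̇/UA = 23.6 + 263/5.93 = 67.951 °C.
T(t) = T_ss + (T₀ − T_ss)e^(−t/τ); set T = 85.6:
t = −τ ln[(T − T_ss)/(T₀ − T_ss)] = −298.51 · ln(0.26721) = 393.95 min.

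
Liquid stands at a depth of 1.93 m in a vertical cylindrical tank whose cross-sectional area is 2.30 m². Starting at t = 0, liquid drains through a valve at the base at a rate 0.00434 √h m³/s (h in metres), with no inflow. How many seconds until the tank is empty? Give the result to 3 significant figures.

1470 s

With no inflow, A dh/dt = −0.00434 √h.
∫ h^(−1/2) dh = −(0.00434/A) ∫ dt, giving 2√h = 2√h₀ − (0.00434/A) t.
Tank is empty when √h = 0: t_empty = 2A√h₀/0.00434.
t_empty = 2·2.30·√1.93/0.00434 = 4.6000·1.3892/0.00434 = 1472.5 s.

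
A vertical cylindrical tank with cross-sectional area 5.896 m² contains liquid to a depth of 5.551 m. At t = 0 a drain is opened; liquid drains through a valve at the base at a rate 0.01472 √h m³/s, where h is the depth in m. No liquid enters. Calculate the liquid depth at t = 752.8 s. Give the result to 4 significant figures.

A dh/dt = −Q_out = −0.01472 √h.
Separate and integrate: 2(√h − √h₀) = −(0.01472/A) t.
√h = √5.551 − 0.01472·752.8/(2·5.896) = 2.35606 − 0.939723 = 1.41633.
h = 1.41633² = 2.00600 m.

2.006 m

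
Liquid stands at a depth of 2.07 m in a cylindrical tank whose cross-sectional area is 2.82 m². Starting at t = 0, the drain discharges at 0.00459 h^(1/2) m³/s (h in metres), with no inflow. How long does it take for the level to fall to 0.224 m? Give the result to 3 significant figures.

With no inflow, A dh/dt = −0.00459 √h.
∫ h^(−1/2) dh = −(0.00459/A) ∫ dt, giving 2√h = 2√h₀ − (0.00459/A) t.
t = 2A(√h₀ − √h)/0.00459 = 2·2.82·(√2.07 − √0.224)/0.00459
  = 5.6400 × (1.4387 − 0.47329) / 0.00459 = 1186.3 s.

1190 s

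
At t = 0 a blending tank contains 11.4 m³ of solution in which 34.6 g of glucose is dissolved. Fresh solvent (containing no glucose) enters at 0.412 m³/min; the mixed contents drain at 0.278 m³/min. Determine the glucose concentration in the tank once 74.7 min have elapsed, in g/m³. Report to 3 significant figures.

Total volume: dV/dt = Q_in − Q_out = 0.13400 m³/min, so V(t) = 11.4 + 0.13400 t and V(74.7) = 21.410 m³.
Solute balance: dm/dt = 0 − Q_out C = −Q_out m/V(t).
dm/m = −Q_out dt/(V₀ + 0.13400 t); integrating gives ln(m/m₀) = −(Q_out/(Q_in−Q_out)) ln(V/V₀).
m = m₀ (V₀/V)^(Q_out/(Q_in−Q_out)) = 34.6 × (11.4/21.410)^(2.0746) = 9.3591 g.
C = m/V = 9.3591/21.410 = 0.43714 g/m³.

0.437 g/m³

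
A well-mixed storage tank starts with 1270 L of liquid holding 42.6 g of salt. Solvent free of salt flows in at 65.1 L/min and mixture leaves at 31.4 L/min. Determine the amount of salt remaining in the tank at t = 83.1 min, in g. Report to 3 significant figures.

Total volume: dV/dt = Q_in − Q_out = 33.700 L/min, so V(t) = 1270 + 33.700 t and V(83.1) = 4070.5 L.
Solute balance: dm/dt = 0 − Q_out C = −Q_out m/V(t).
Separate: dm/m = −Q_out dt/V(t) ⇒ ln(m/m₀) = −(Q_out/(Q_in−Q_out)) ln(V/V₀).
m = m₀ (V₀/V)^(Q_out/(Q_in−Q_out)) = 42.6 × (1270/4070.5)^(0.93175) = 14.391 g.

14.4 g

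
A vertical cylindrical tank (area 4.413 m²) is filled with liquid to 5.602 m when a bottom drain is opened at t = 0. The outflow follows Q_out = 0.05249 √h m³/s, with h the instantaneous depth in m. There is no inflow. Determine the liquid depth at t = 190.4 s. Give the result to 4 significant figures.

Unsteady balance on liquid volume: A dh/dt = −0.05249 √h.
Separate and integrate: 2(√h − √h₀) = −(0.05249/A) t.
√h = √5.602 − 0.05249·190.4/(2·4.413) = 2.36685 − 1.13235 = 1.23451.
h = 1.23451² = 1.52401 m.

1.524 m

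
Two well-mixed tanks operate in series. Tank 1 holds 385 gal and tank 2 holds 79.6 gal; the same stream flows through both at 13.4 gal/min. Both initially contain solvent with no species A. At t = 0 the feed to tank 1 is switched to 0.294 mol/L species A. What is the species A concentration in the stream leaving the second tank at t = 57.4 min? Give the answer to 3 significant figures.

Time constants: τᵢ = Vᵢ/Q for each well-mixed tank.
τ₁ = 385/13.4 = 28.731 min; τ₂ = 79.6/13.4 = 5.9403 min.
Solving the cascade with C₁(0)=C₂(0)=0 gives C₂(t) = C_in[1 − (τ₁ e^(−t/τ₁) − τ₂ e^(−t/τ₂))/(τ₁ − τ₂)].
At t = 57.4: e^(−t/τ₁) = 0.13563, e^(−t/τ₂) = 6.3605e-05.
C₂ = 0.294·[1 − (28.731·0.13563 − 5.9403·6.3605e-05)/(22.791)] = 0.294·0.82903 = 0.24374 mol/L.

0.244 mol/L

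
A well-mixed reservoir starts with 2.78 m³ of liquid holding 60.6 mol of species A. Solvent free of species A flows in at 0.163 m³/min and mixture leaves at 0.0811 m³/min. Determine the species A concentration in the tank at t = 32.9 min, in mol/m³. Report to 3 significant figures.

Total volume: dV/dt = Q_in − Q_out = 0.081900 m³/min, so V(t) = 2.78 + 0.081900 t and V(32.9) = 5.4745 m³.
Species balance (pure solvent in): dm/dt = −Q_out · m/V(t).
Separate: dm/m = −Q_out dt/V(t) ⇒ ln(m/m₀) = −(Q_out/(Q_in−Q_out)) ln(V/V₀).
m = m₀ (V₀/V)^(Q_out/(Q_in−Q_out)) = 60.6 × (2.78/5.4745)^(0.99023) = 30.978 mol.
C = m/V = 30.978/5.4745 = 5.6585 mol/m³.

5.66 mol/m³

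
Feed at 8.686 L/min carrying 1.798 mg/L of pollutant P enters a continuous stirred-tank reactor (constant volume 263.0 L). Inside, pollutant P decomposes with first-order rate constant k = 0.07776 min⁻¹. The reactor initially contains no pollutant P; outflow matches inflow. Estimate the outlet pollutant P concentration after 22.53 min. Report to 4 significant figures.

0.4918 mg/L

Species balance: V dC/dt = Q C_in − Q C − k V C.
This is linear with rate a = Q/V + k = 0.110787 min⁻¹.
C_ss = Q C_in/(Q + kV) = 0.536002 mg/L; C(t) = C_ss + (C₀ − C_ss) e^(−a t).
C(22.53) = 0.536002 + (-0.536002)·e^(−0.110787·22.53) = 0.536002 + (-0.536002)·0.0824121 = 0.491829 mg/L.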